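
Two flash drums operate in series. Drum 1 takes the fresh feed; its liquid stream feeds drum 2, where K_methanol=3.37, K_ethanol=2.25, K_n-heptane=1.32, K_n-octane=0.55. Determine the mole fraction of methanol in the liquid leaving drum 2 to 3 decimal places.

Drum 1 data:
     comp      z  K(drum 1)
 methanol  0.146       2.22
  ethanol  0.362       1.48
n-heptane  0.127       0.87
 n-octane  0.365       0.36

Drum 1:
Rachford–Rice: g(ψ₁) = Σ zᵢ(Kᵢ−1)/(1+ψ₁(Kᵢ−1)) = 0.
g(0) = ΣzᵢKᵢ − 1 = 0.102 and g(1) = 1 − Σzᵢ/Kᵢ = -0.470, so a root lies in (0, 1).
Newton–Raphson from ψ₁ = 0.5:
  ψ₁ = 0.500: g = -0.1104, g' = -0.464 → ψ₁ = 0.262
  ψ₁ = 0.262: g = -0.0084, g' = -0.409 → ψ₁ = 0.241
Converged at ψ₁ = 0.241.
Drum-1 compositions:
  methanol: x = 0.113, y = 0.250
  ethanol: x = 0.324, y = 0.480
  n-heptane: x = 0.131, y = 0.114
  n-octane: x = 0.432, y = 0.155
Drum-2 feed = drum-1 liquid: z₂ = (0.1128, 0.3244, 0.1311, 0.4317).
Drum 2:
Newton–Raphson from ψ₂ = 0.32:
  ψ₂ = 0.320: g = 0.2528, g' = -0.594 → ψ₂ = 0.746
  ψ₂ = 0.746: g = 0.0480, g' = -0.425 → ψ₂ = 0.859
Converged at ψ₂ = 0.859.
  methanol: x = 0.037, y = 0.125
  ethanol: x = 0.156, y = 0.352
  n-heptane: x = 0.103, y = 0.136
  n-octane: x = 0.704, y = 0.387

x_methanol (drum 2) = 0.037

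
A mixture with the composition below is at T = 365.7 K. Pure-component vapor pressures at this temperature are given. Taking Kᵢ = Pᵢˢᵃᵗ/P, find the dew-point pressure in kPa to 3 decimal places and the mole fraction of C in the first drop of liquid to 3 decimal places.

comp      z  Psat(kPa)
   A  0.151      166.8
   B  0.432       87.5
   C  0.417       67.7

At the dew point ψ → 1, so Σzᵢ/Kᵢ = 1 with Kᵢ = Pᵢˢᵃᵗ/P ⇒ 1/P = Σzᵢ/Pᵢˢᵃᵗ.
1/P = 0.151/166.8 + 0.432/87.5 + 0.417/67.7 = 0.012002 ⇒ P = 83.320 kPa
xᵢ = zᵢP/Pᵢˢᵃᵗ ⇒ x_C = 0.417·83.320/67.7 = 0.513

Pdew = 83.320 kPa, x_C = 0.513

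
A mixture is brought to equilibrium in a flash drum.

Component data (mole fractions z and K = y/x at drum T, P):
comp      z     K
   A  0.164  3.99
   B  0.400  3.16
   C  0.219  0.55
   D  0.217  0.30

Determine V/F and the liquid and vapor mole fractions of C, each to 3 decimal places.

Material balance + equilibrium reduce to Σ zᵢ(Kᵢ−1)/(1+V/F(Kᵢ−1)) = 0.
Feasibility: ΣzᵢKᵢ = 2.104, Σzᵢ/Kᵢ = 1.289 — both > 1, two phases present.
Iterate (Newton) starting at V/F = 0.3:
  V/F = 0.300: g = 0.4766, g' = -1.324 → V/F = 0.660
  V/F = 0.660: g = 0.0987, g' = -0.940 → V/F = 0.765
  V/F = 0.765: g = -0.0023, g' = -0.997 → V/F = 0.763
Converged at V/F = 0.763.
Compositions from xᵢ = zᵢ/(1+V/F(Kᵢ−1)), yᵢ = Kᵢxᵢ:
  A: x = 0.050, y = 0.199
  B: x = 0.151, y = 0.477
  C: x = 0.333, y = 0.183
  D: x = 0.465, y = 0.140

V/F = 0.763, x_C = 0.333, y_C = 0.183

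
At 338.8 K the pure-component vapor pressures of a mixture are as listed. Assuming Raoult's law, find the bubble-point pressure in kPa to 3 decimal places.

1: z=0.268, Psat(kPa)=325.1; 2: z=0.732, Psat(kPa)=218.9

At the bubble point ψ → 0, so ΣzᵢKᵢ = 1 with Kᵢ = Pᵢˢᵃᵗ/P ⇒ P = ΣzᵢPᵢˢᵃᵗ.
P = 0.268·325.1 + 0.732·218.9 = 247.362 kPa

Pbub = 247.362 kPa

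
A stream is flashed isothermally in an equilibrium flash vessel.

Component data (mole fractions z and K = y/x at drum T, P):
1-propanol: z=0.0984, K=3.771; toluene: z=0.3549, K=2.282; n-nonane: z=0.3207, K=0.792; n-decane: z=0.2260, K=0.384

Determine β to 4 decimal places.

Let β = V/F and solve Σ zᵢ(Kᵢ−1)/(1+β(Kᵢ−1)) = 0.
g(0) = ΣzᵢKᵢ − 1 = 0.5217 and g(1) = 1 − Σzᵢ/Kᵢ = -0.1751, so a root lies in (0, 1).
Newton–Raphson from β = 0.62:
  β = 0.6200: g = 0.05199, g' = -0.5261 → β = 0.7188
  β = 0.7188: g = -0.00036, g' = -0.5378 → β = 0.7181
Converged at β = 0.7181.

β = 0.7181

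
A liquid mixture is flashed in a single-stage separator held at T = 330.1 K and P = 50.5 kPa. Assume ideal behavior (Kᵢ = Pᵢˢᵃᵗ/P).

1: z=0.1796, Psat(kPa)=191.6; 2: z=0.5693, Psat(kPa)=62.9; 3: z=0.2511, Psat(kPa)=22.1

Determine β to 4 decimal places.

Raoult's law: Kᵢ = Pᵢˢᵃᵗ/P = Pᵢˢᵃᵗ/50.5.
  K_1 = 191.6/50.5 = 3.794059, K_2 = 62.9/50.5 = 1.245545, K_3 = 22.1/50.5 = 0.437624
Let β = V/F and solve Σ zᵢ(Kᵢ−1)/(1+β(Kᵢ−1)) = 0.
Check two-phase: ΣzᵢKᵢ = 1.5004 > 1 and Σzᵢ/Kᵢ = 1.0782 > 1, so g(0) = 0.5004 > 0 and g(1) = -0.0782 < 0.
Iterate (Newton) starting at β = 0.5:
  β = 0.5000: g = 0.13740, g' = -0.4249 → β = 0.8233
  β = 0.8233: g = 0.00535, g' = -0.4279 → β = 0.8358
Converged at β = 0.8358.

β = 0.8358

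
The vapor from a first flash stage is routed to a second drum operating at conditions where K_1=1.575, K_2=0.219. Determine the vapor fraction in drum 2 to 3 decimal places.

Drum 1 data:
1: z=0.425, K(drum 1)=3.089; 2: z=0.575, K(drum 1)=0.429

V/F (drum 2) = 0.263

Drum 1:
Material balance + equilibrium reduce to Σ zᵢ(Kᵢ−1)/(1+ψ₁(Kᵢ−1)) = 0.
g(0) = ΣzᵢKᵢ − 1 = 0.560 and g(1) = 1 − Σzᵢ/Kᵢ = -0.478, so a root lies in (0, 1).
Binary case is linear: z₁(K₁−1)(1+ψ₁(K₂−1)) + z₂(K₂−1)(1+ψ₁(K₁−1)) = 0
⇒ ψ₁ = [z₁(K₁−1)+z₂(K₂−1)] / [−(K₁−1)(K₂−1)] = 0.5595/1.1928 = 0.469
Drum-1 compositions:
  1: x = 0.215, y = 0.663
  2: x = 0.785, y = 0.337
Drum-2 feed = drum-1 vapor: z₂ = (0.6631, 0.3369).
Drum 2:
Let ψ₂ = V/F and solve Σ zᵢ(Kᵢ−1)/(1+ψ₂(Kᵢ−1)) = 0.
g(0) = ΣzᵢKᵢ − 1 = 0.118 and g(1) = 1 − Σzᵢ/Kᵢ = -0.959, so a root lies in (0, 1).
Binary case is linear: z₁(K₁−1)(1+ψ₂(K₂−1)) + z₂(K₂−1)(1+ψ₂(K₁−1)) = 0
⇒ ψ₂ = [z₁(K₁−1)+z₂(K₂−1)] / [−(K₁−1)(K₂−1)] = 0.1181/0.4491 = 0.263
  1: x = 0.576, y = 0.907
  2: x = 0.424, y = 0.093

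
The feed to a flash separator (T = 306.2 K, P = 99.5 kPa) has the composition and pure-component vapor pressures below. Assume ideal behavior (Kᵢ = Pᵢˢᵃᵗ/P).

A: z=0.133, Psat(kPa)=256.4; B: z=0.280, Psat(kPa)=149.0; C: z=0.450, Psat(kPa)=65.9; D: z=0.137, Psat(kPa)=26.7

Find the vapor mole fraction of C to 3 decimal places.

Raoult's law: Kᵢ = Pᵢˢᵃᵗ/P = Pᵢˢᵃᵗ/99.5.
  K_A = 256.4/99.5 = 2.57688, K_B = 149.0/99.5 = 1.49749, K_C = 65.9/99.5 = 0.66231, K_D = 26.7/99.5 = 0.26834
Newton iteration, V/F⁰ = 0.67:
  V/F = 0.670: g = -0.1866, g' = -0.485 → V/F = 0.285
  V/F = 0.285: g = -0.0282, g' = -0.390 → V/F = 0.213
  V/F = 0.213: g = 0.0004, g' = -0.404 → V/F = 0.214
Converged at V/F = 0.214.
Compositions from xᵢ = zᵢ/(1+V/F(Kᵢ−1)), yᵢ = Kᵢxᵢ:
  A: x = 0.099, y = 0.256
  B: x = 0.253, y = 0.379
  C: x = 0.485, y = 0.321
  D: x = 0.162, y = 0.044

y_C = 0.321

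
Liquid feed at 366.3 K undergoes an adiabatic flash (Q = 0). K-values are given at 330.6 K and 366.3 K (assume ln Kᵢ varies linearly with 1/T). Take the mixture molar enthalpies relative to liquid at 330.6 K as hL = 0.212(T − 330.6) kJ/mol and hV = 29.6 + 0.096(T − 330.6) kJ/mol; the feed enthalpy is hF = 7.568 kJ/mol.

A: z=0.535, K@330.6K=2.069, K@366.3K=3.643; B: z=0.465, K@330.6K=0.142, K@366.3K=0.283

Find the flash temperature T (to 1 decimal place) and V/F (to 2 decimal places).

Adiabatic flash: solve Rachford–Rice at each trial T, then check hF = ψ·hV(T) + (1−ψ)·hL(T).
  T = 330.6 K: K = (2.069, 0.142), RR gives ψ = 0.189, H_out = 5.581 kJ/mol
  T = 366.3 K: K = (3.643, 0.283), RR gives ψ = 0.570, H_out = 22.086 kJ/mol
  T = 348.5 K: K = (2.788, 0.204), RR gives ψ = 0.412, H_out = 15.140 kJ/mol
  T = 339.6 K: K = (2.413, 0.171), RR gives ψ = 0.317, H_out = 10.946 kJ/mol
  T = 335.1 K: K = (2.237, 0.156), RR gives ψ = 0.258, H_out = 8.456 kJ/mol
  T = 332.9 K: K = (2.154, 0.149), RR gives ψ = 0.226, H_out = 7.108 kJ/mol
  T = 334.0 K: K = (2.195, 0.153), RR gives ψ = 0.242, H_out = 7.795 kJ/mol
Linear interpolation between T = 332.9 (H_out = 7.108) and T = 334.0 (H_out = 7.795) on hF = 7.568 gives T ≈ 333.6 K, at which ψ = 0.24.

T = 333.6 K, V/F = 0.24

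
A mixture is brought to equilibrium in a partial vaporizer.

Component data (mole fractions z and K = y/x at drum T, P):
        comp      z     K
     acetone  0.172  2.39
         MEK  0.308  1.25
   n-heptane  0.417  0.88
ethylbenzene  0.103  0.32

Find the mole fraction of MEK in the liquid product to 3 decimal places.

Material balance + equilibrium reduce to Σ zᵢ(Kᵢ−1)/(1+V/F(Kᵢ−1)) = 0.
Check two-phase: ΣzᵢKᵢ = 1.196 > 1 and Σzᵢ/Kᵢ = 1.114 > 1, so g(0) = 0.196 > 0 and g(1) = -0.114 < 0.
Newton–Raphson from V/F = 0.5:
  V/F = 0.500: g = 0.0501, g' = -0.247 → V/F = 0.703
  V/F = 0.703: g = -0.0024, g' = -0.281 → V/F = 0.694
Converged at V/F = 0.694.
Compositions from xᵢ = zᵢ/(1+V/F(Kᵢ−1)), yᵢ = Kᵢxᵢ:
  acetone: x = 0.088, y = 0.209
  MEK: x = 0.262, y = 0.328
  n-heptane: x = 0.455, y = 0.400
  ethylbenzene: x = 0.195, y = 0.062

x_MEK = 0.262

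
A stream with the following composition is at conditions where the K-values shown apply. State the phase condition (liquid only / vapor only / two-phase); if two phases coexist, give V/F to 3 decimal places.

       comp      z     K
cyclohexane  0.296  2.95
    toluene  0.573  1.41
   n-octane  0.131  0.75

vapor only

ΣzᵢKᵢ = 1.779; Σzᵢ/Kᵢ = 0.681.
Since Σzᵢ/Kᵢ < 1 the mixture is above its dew point — single vapor phase.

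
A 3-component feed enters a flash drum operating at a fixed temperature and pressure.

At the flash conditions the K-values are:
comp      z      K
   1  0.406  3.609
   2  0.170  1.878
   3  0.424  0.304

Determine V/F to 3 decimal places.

Material balance + equilibrium reduce to Σ zᵢ(Kᵢ−1)/(1+V/F(Kᵢ−1)) = 0.
Check two-phase: ΣzᵢKᵢ = 1.913 > 1 and Σzᵢ/Kᵢ = 1.598 > 1, so g(0) = 0.913 > 0 and g(1) = -0.598 < 0.
Iterate (Newton) starting at V/F = 0.3:
  V/F = 0.300: g = 0.3393, g' = -1.280 → V/F = 0.565
  V/F = 0.565: g = 0.0414, g' = -1.068 → V/F = 0.604
Converged at V/F = 0.604.

V/F = 0.604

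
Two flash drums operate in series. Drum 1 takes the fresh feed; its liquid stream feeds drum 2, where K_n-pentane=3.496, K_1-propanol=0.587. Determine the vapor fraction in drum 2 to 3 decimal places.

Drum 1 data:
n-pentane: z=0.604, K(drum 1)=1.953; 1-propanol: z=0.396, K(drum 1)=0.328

V/F (drum 2) = 0.766

Drum 1:
Rachford–Rice: g(ψ₁) = Σ zᵢ(Kᵢ−1)/(1+ψ₁(Kᵢ−1)) = 0.
Check two-phase: ΣzᵢKᵢ = 1.310 > 1 and Σzᵢ/Kᵢ = 1.517 > 1, so g(0) = 0.310 > 0 and g(1) = -0.517 < 0.
Newton–Raphson from ψ₁ = 0.57:
  ψ₁ = 0.570: g = -0.0583, g' = -0.700 → ψ₁ = 0.487
  ψ₁ = 0.487: g = -0.0022, g' = -0.651 → ψ₁ = 0.483
Converged at ψ₁ = 0.483.
Drum-1 compositions:
  n-pentane: x = 0.414, y = 0.808
  1-propanol: x = 0.586, y = 0.192
Drum-2 feed = drum-1 liquid: z₂ = (0.4135, 0.5865).
Drum 2:
Let ψ₂ = V/F and solve Σ zᵢ(Kᵢ−1)/(1+ψ₂(Kᵢ−1)) = 0.
g(0) = ΣzᵢKᵢ − 1 = 0.790 and g(1) = 1 − Σzᵢ/Kᵢ = -0.117, so a root lies in (0, 1).
Binary case is linear: z₁(K₁−1)(1+ψ₂(K₂−1)) + z₂(K₂−1)(1+ψ₂(K₁−1)) = 0
⇒ ψ₂ = [z₁(K₁−1)+z₂(K₂−1)] / [−(K₁−1)(K₂−1)] = 0.7900/1.0308 = 0.766
  n-pentane: x = 0.142, y = 0.496
  1-propanol: x = 0.858, y = 0.504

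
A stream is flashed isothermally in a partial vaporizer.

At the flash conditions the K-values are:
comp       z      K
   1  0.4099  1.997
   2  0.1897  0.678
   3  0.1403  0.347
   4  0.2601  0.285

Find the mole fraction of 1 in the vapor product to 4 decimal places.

Let β = V/F and solve Σ zᵢ(Kᵢ−1)/(1+β(Kᵢ−1)) = 0.
Check two-phase: ΣzᵢKᵢ = 1.0700 > 1 and Σzᵢ/Kᵢ = 1.8020 > 1, so g(0) = 0.0700 > 0 and g(1) = -0.8020 < 0.
Newton–Raphson from β = 0.5:
  β = 0.5000: g = -0.22556, g' = -0.6634 → β = 0.1600
  β = 0.1600: g = -0.02424, g' = -0.5691 → β = 0.1174
  β = 0.1174: g = 0.00014, g' = -0.5764 → β = 0.1176
Converged at β = 0.1176.
Compositions from xᵢ = zᵢ/(1+β(Kᵢ−1)), yᵢ = Kᵢxᵢ:
  1: x = 0.3669, y = 0.7327
  2: x = 0.1972, y = 0.1337
  3: x = 0.1520, y = 0.0527
  4: x = 0.2840, y = 0.0809

y_1 = 0.7327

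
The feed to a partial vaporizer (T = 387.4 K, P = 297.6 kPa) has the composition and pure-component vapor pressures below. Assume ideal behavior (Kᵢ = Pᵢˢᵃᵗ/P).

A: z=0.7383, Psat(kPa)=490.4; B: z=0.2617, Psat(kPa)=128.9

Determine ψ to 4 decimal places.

ψ = 0.8985

Raoult's law: Kᵢ = Pᵢˢᵃᵗ/P = Pᵢˢᵃᵗ/297.6.
  K_A = 490.4/297.6 = 1.647849, K_B = 128.9/297.6 = 0.433132
Rachford–Rice: g(ψ) = Σ zᵢ(Kᵢ−1)/(1+ψ(Kᵢ−1)) = 0.
Feasibility: ΣzᵢKᵢ = 1.3300, Σzᵢ/Kᵢ = 1.0522 — both > 1, two phases present.
Binary case is linear: z₁(K₁−1)(1+ψ(K₂−1)) + z₂(K₂−1)(1+ψ(K₁−1)) = 0
⇒ ψ = [z₁(K₁−1)+z₂(K₂−1)] / [−(K₁−1)(K₂−1)] = 0.32996/0.36725 = 0.8985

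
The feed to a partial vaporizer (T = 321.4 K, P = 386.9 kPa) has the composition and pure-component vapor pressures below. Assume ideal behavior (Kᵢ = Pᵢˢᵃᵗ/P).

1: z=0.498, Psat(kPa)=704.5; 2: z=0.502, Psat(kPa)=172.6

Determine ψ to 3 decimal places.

Raoult's law: Kᵢ = Pᵢˢᵃᵗ/P = Pᵢˢᵃᵗ/386.9.
  K_1 = 704.5/386.9 = 1.82088, K_2 = 172.6/386.9 = 0.44611
Newton iteration, ψ⁰ = 0.5:
  ψ = 0.500: g = -0.0947, g' = -0.463 → ψ = 0.296
  ψ = 0.296: g = -0.0035, g' = -0.438 → ψ = 0.288
Converged at ψ = 0.288.

ψ = 0.288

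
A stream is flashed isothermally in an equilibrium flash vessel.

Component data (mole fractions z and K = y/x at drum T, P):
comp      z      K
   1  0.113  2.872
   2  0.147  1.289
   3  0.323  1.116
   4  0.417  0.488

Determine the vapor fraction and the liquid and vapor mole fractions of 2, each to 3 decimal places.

ψ = 0.180, x_2 = 0.140, y_2 = 0.180

Rachford–Rice: g(ψ) = Σ zᵢ(Kᵢ−1)/(1+ψ(Kᵢ−1)) = 0.
Feasibility: ΣzᵢKᵢ = 1.078, Σzᵢ/Kᵢ = 1.297 — both > 1, two phases present.
Iterate (Newton) starting at ψ = 0.5:
  ψ = 0.500: g = -0.1052, g' = -0.316 → ψ = 0.168
  ψ = 0.168: g = 0.0047, g' = -0.376 → ψ = 0.180
Converged at ψ = 0.180.
Compositions from xᵢ = zᵢ/(1+ψ(Kᵢ−1)), yᵢ = Kᵢxᵢ:
  1: x = 0.084, y = 0.243
  2: x = 0.140, y = 0.180
  3: x = 0.316, y = 0.353
  4: x = 0.459, y = 0.224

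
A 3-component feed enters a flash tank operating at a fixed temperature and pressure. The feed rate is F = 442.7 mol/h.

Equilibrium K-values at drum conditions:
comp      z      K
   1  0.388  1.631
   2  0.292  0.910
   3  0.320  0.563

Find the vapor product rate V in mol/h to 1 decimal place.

Newton iteration, β⁰ = 0.5:
  β = 0.500: g = -0.0203, g' = -0.192 → β = 0.394
Converged at β = 0.394.
Then V = β·F = 0.3935·442.7 = 174.2 mol/h and L = F − V = 268.5 mol/h.

V = 174.2 mol/h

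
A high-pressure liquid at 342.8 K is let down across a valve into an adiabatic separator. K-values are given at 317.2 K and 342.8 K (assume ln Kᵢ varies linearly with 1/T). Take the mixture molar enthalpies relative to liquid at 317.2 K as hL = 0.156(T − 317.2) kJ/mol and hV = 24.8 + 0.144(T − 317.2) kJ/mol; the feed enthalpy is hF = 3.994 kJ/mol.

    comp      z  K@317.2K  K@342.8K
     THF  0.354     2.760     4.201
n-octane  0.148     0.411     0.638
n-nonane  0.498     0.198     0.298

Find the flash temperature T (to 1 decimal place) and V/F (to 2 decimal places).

T = 320.4 K, V/F = 0.14

Adiabatic flash: solve Rachford–Rice at each trial T, then check hF = ψ·hV(T) + (1−ψ)·hL(T).
  T = 317.2 K: K = (2.760, 0.411, 0.198), RR gives ψ = 0.102, H_out = 2.540 kJ/mol
  T = 342.8 K: K = (4.201, 0.638, 0.298), RR gives ψ = 0.358, H_out = 12.753 kJ/mol
  T = 330.0 K: K = (3.433, 0.516, 0.245), RR gives ψ = 0.243, H_out = 7.978 kJ/mol
  T = 323.6 K: K = (3.085, 0.462, 0.221), RR gives ψ = 0.178, H_out = 5.390 kJ/mol
  T = 320.4 K: K = (2.920, 0.436, 0.209), RR gives ψ = 0.142, H_out = 4.006 kJ/mol
  T = 318.8 K: K = (2.839, 0.423, 0.204), RR gives ψ = 0.122, H_out = 3.284 kJ/mol
Linear interpolation between T = 318.8 (H_out = 3.284) and T = 320.4 (H_out = 4.006) on hF = 3.994 gives T ≈ 320.4 K, at which ψ = 0.14.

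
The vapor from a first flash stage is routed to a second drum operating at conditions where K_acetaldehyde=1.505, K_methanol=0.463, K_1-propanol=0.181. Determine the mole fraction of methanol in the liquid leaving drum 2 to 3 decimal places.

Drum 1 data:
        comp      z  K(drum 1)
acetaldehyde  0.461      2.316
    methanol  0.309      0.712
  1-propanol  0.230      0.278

Drum 1:
Iterate (Newton) starting at ψ₁ = 0.5:
  ψ₁ = 0.500: g = 0.0021, g' = -0.619 → ψ₁ = 0.503
Converged at ψ₁ = 0.503.
Drum-1 compositions:
  acetaldehyde: x = 0.277, y = 0.642
  methanol: x = 0.361, y = 0.257
  1-propanol: x = 0.361, y = 0.100
Drum-2 feed = drum-1 vapor: z₂ = (0.6422, 0.2573, 0.1004).
Drum 2:
Rachford–Rice: g(ψ₂) = Σ zᵢ(Kᵢ−1)/(1+ψ₂(Kᵢ−1)) = 0.
Feasibility: ΣzᵢKᵢ = 1.104, Σzᵢ/Kᵢ = 1.537 — both > 1, two phases present.
Newton iteration, ψ₂⁰ = 0.56:
  ψ₂ = 0.560: g = -0.0967, g' = -0.481 → ψ₂ = 0.359
  ψ₂ = 0.359: g = -0.0131, g' = -0.366 → ψ₂ = 0.323
Converged at ψ₂ = 0.323.
  acetaldehyde: x = 0.552, y = 0.831
  methanol: x = 0.311, y = 0.144
  1-propanol: x = 0.136, y = 0.025

x_methanol (drum 2) = 0.311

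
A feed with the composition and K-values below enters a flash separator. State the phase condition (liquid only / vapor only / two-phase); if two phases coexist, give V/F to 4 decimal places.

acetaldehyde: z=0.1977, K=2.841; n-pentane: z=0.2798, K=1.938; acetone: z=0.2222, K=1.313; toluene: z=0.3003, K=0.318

two-phase, V/F = 0.6762

ΣzᵢKᵢ = 1.4912; Σzᵢ/Kᵢ = 1.3275.
Both exceed 1, so a two-phase solution exists.
Material balance + equilibrium reduce to Σ zᵢ(Kᵢ−1)/(1+ψ(Kᵢ−1)) = 0.
Newton–Raphson from ψ = 0.5:
  ψ = 0.5000: g = 0.11753, g' = -0.6337 → ψ = 0.6855
  ψ = 0.6855: g = -0.00670, g' = -0.7295 → ψ = 0.6763
  ψ = 0.6763: g = -0.00004, g' = -0.7211 → ψ = 0.6762
Converged at ψ = 0.6762.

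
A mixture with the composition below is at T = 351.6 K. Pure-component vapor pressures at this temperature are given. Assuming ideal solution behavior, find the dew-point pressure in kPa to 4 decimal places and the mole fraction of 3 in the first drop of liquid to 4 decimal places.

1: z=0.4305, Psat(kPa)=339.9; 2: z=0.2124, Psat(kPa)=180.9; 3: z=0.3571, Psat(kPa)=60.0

Pdew = 119.1562 kPa, x_3 = 0.7092

At the dew point ψ → 1, so Σzᵢ/Kᵢ = 1 with Kᵢ = Pᵢˢᵃᵗ/P ⇒ 1/P = Σzᵢ/Pᵢˢᵃᵗ.
1/P = 0.4305/339.9 + 0.2124/180.9 + 0.3571/60.0 = 0.0083923 ⇒ P = 119.1562 kPa
xᵢ = zᵢP/Pᵢˢᵃᵗ ⇒ x_3 = 0.3571·119.1562/60.0 = 0.7092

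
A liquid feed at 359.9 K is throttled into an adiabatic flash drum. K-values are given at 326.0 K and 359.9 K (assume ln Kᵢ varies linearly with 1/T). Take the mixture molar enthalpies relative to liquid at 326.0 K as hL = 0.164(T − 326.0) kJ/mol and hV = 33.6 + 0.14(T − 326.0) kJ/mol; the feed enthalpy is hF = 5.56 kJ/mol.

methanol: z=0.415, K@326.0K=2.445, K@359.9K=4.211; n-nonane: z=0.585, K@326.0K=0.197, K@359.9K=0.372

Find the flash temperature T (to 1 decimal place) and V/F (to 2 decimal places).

T = 328.8 K, V/F = 0.15

Adiabatic flash: solve Rachford–Rice at each trial T, then check hF = ψ·hV(T) + (1−ψ)·hL(T).
  T = 326.0 K: K = (2.445, 0.197), RR gives ψ = 0.112, H_out = 3.762 kJ/mol
  T = 359.9 K: K = (4.211, 0.372), RR gives ψ = 0.479, H_out = 21.253 kJ/mol
  T = 342.9 K: K = (3.250, 0.275), RR gives ψ = 0.312, H_out = 13.133 kJ/mol
  T = 334.4 K: K = (2.826, 0.233), RR gives ψ = 0.221, H_out = 8.761 kJ/mol
  T = 330.2 K: K = (2.631, 0.215), RR gives ψ = 0.170, H_out = 6.377 kJ/mol
  T = 328.1 K: K = (2.537, 0.206), RR gives ψ = 0.142, H_out = 5.104 kJ/mol
  T = 329.1 K: K = (2.582, 0.210), RR gives ψ = 0.155, H_out = 5.718 kJ/mol
Linear interpolation between T = 328.1 (H_out = 5.104) and T = 329.1 (H_out = 5.718) on hF = 5.56 gives T ≈ 328.8 K, at which ψ = 0.15.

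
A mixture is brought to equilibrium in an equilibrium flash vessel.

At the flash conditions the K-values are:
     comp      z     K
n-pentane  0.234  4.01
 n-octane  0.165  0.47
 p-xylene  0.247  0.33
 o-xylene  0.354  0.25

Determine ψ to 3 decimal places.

ψ = 0.091

Rachford–Rice: g(ψ) = Σ zᵢ(Kᵢ−1)/(1+ψ(Kᵢ−1)) = 0.
Check two-phase: ΣzᵢKᵢ = 1.186 > 1 and Σzᵢ/Kᵢ = 2.574 > 1, so g(0) = 0.186 > 0 and g(1) = -1.574 < 0.
Iterate (Newton) starting at ψ = 0.5:
  ψ = 0.500: g = -0.5115, g' = -1.184 → ψ = 0.068
  ψ = 0.068: g = 0.0407, g' = -1.853 → ψ = 0.090
  ψ = 0.090: g = 0.0015, g' = -1.718 → ψ = 0.091
Converged at ψ = 0.091.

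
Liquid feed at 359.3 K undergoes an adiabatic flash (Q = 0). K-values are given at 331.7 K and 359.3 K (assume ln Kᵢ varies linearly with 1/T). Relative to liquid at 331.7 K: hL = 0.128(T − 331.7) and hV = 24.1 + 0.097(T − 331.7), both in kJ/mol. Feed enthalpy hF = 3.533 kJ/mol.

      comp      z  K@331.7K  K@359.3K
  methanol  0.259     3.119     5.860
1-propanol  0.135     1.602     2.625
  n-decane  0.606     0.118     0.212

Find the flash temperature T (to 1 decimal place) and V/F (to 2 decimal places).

Adiabatic flash: solve Rachford–Rice at each trial T, then check hF = ψ·hV(T) + (1−ψ)·hL(T).
  T = 331.7 K: K = (3.119, 1.602, 0.118), RR gives ψ = 0.061, H_out = 1.462 kJ/mol
  T = 359.3 K: K = (5.860, 2.625, 0.212), RR gives ψ = 0.319, H_out = 10.950 kJ/mol
  T = 345.5 K: K = (4.329, 2.071, 0.160), RR gives ψ = 0.214, H_out = 6.840 kJ/mol
  T = 338.6 K: K = (3.687, 1.826, 0.138), RR gives ψ = 0.147, H_out = 4.395 kJ/mol
  T = 335.1 K: K = (3.390, 1.710, 0.127), RR gives ψ = 0.106, H_out = 2.985 kJ/mol
  T = 336.9 K: K = (3.540, 1.769, 0.133), RR gives ψ = 0.128, H_out = 3.727 kJ/mol
Linear interpolation between T = 335.1 (H_out = 2.985) and T = 336.9 (H_out = 3.727) on hF = 3.533 gives T ≈ 336.4 K, at which ψ = 0.12.

T = 336.4 K, V/F = 0.12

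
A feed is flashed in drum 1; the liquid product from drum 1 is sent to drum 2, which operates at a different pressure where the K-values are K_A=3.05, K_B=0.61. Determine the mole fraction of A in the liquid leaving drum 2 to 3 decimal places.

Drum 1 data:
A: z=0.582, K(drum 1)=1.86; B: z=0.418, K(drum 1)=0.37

x_A (drum 2) = 0.160

Drum 1:
Binary case is linear: z₁(K₁−1)(1+ψ₁(K₂−1)) + z₂(K₂−1)(1+ψ₁(K₁−1)) = 0
⇒ ψ₁ = [z₁(K₁−1)+z₂(K₂−1)] / [−(K₁−1)(K₂−1)] = 0.2372/0.5418 = 0.438
Drum-1 compositions:
  A: x = 0.423, y = 0.786
  B: x = 0.577, y = 0.214
Drum-2 feed = drum-1 liquid: z₂ = (0.4228, 0.5772).
Drum 2:
Let ψ₂ = V/F and solve Σ zᵢ(Kᵢ−1)/(1+ψ₂(Kᵢ−1)) = 0.
g(0) = ΣzᵢKᵢ − 1 = 0.642 and g(1) = 1 − Σzᵢ/Kᵢ = -0.085, so a root lies in (0, 1).
Binary case is linear: z₁(K₁−1)(1+ψ₂(K₂−1)) + z₂(K₂−1)(1+ψ₂(K₁−1)) = 0
⇒ ψ₂ = [z₁(K₁−1)+z₂(K₂−1)] / [−(K₁−1)(K₂−1)] = 0.6417/0.7995 = 0.803
  A: x = 0.160, y = 0.487
  B: x = 0.840, y = 0.513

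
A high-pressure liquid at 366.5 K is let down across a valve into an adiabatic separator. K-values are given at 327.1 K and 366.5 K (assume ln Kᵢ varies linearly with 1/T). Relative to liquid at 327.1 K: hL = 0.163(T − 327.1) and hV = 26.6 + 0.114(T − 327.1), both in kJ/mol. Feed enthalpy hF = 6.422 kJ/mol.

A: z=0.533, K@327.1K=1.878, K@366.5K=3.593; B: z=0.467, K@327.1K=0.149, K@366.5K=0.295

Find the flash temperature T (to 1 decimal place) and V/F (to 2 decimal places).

Adiabatic flash: solve Rachford–Rice at each trial T, then check hF = ψ·hV(T) + (1−ψ)·hL(T).
  T = 327.1 K: K = (1.878, 0.149), RR gives ψ = 0.094, H_out = 2.512 kJ/mol
  T = 366.5 K: K = (3.593, 0.295), RR gives ψ = 0.576, H_out = 20.630 kJ/mol
  T = 346.8 K: K = (2.646, 0.214), RR gives ψ = 0.394, H_out = 13.316 kJ/mol
  T = 337.0 K: K = (2.242, 0.180), RR gives ψ = 0.274, H_out = 8.762 kJ/mol
  T = 332.1 K: K = (2.057, 0.164), RR gives ψ = 0.196, H_out = 5.969 kJ/mol
  T = 334.6 K: K = (2.150, 0.172), RR gives ψ = 0.237, H_out = 7.452 kJ/mol
  T = 333.4 K: K = (2.105, 0.168), RR gives ψ = 0.218, H_out = 6.757 kJ/mol
Linear interpolation between T = 332.1 (H_out = 5.969) and T = 333.4 (H_out = 6.757) on hF = 6.422 gives T ≈ 332.8 K, at which ψ = 0.21.

T = 332.8 K, V/F = 0.21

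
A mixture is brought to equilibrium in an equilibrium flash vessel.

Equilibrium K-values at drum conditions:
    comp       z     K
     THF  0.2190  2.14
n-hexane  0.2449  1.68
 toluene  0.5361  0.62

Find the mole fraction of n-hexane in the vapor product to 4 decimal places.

Material balance + equilibrium reduce to Σ zᵢ(Kᵢ−1)/(1+ψ(Kᵢ−1)) = 0.
Check two-phase: ΣzᵢKᵢ = 1.2125 > 1 and Σzᵢ/Kᵢ = 1.1128 > 1, so g(0) = 0.2125 > 0 and g(1) = -0.1128 < 0.
Newton–Raphson from ψ = 0.52:
  ψ = 0.5200: g = 0.02589, g' = -0.2942 → ψ = 0.6080
  ψ = 0.6080: g = 0.00035, g' = -0.2869 → ψ = 0.6092
Converged at ψ = 0.6092.
Compositions from xᵢ = zᵢ/(1+ψ(Kᵢ−1)), yᵢ = Kᵢxᵢ:
  THF: x = 0.1292, y = 0.2766
  n-hexane: x = 0.1732, y = 0.2909
  toluene: x = 0.6976, y = 0.4325

y_n-hexane = 0.2909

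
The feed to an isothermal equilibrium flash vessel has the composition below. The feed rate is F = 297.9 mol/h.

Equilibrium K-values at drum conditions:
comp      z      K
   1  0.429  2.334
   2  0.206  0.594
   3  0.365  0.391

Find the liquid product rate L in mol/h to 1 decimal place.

L = 188.7 mol/h

Let β = V/F and solve Σ zᵢ(Kᵢ−1)/(1+β(Kᵢ−1)) = 0.
Feasibility: ΣzᵢKᵢ = 1.266, Σzᵢ/Kᵢ = 1.464 — both > 1, two phases present.
Newton iteration, β⁰ = 0.5:
  β = 0.500: g = -0.0812, g' = -0.608 → β = 0.366
Converged at β = 0.366.
Then V = β·F = 0.3664·297.9 = 109.2 mol/h and L = F − V = 188.7 mol/h.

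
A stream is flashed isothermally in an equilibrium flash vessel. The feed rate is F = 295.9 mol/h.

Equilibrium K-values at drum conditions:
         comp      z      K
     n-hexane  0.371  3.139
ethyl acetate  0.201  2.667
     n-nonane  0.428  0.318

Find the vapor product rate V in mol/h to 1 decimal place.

V = 183.5 mol/h

Material balance + equilibrium reduce to Σ zᵢ(Kᵢ−1)/(1+β(Kᵢ−1)) = 0.
Feasibility: ΣzᵢKᵢ = 1.837, Σzᵢ/Kᵢ = 1.539 — both > 1, two phases present.
Newton iteration, β⁰ = 0.5:
  β = 0.500: g = 0.1233, g' = -1.021 → β = 0.621
  β = 0.621: g = -0.0006, g' = -1.047 → β = 0.620
Converged at β = 0.620.
Then V = β·F = 0.6202·295.9 = 183.5 mol/h and L = F − V = 112.4 mol/h.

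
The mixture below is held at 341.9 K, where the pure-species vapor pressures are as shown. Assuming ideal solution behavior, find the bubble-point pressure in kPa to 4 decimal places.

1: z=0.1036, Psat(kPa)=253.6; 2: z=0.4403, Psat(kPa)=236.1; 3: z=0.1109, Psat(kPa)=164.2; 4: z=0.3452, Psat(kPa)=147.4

At the bubble point ψ → 0, so ΣzᵢKᵢ = 1 with Kᵢ = Pᵢˢᵃᵗ/P ⇒ P = ΣzᵢPᵢˢᵃᵗ.
P = 0.1036·253.6 + 0.4403·236.1 + 0.1109·164.2 + 0.3452·147.4 = 199.3201 kPa

Pbub = 199.3201 kPa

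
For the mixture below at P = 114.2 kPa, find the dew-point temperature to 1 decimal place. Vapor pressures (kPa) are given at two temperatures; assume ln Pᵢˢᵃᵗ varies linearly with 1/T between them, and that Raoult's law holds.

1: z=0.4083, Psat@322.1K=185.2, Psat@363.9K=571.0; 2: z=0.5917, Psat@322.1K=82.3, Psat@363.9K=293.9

T = 324.2 K

Dew-point temperature: Σzᵢ·P/Pᵢˢᵃᵗ(T) = 1. Interpolate ln Pᵢˢᵃᵗ = aᵢ + bᵢ/T.
  T = 322.1 K: ΣzᵢP/Pᵢˢᵃᵗ = 1.0728
  T = 363.9 K: ΣzᵢP/Pᵢˢᵃᵗ = 0.3116
  T = 343.0 K: ΣzᵢP/Pᵢˢᵃᵗ = 0.5565
  T = 332.6 K: ΣzᵢP/Pᵢˢᵃᵗ = 0.7634
  T = 327.4 K: ΣzᵢP/Pᵢˢᵃᵗ = 0.9010
  T = 324.8 K: ΣzᵢP/Pᵢˢᵃᵗ = 0.9809
Interpolating between 322.1 K and 324.8 K gives T ≈ 324.2 K.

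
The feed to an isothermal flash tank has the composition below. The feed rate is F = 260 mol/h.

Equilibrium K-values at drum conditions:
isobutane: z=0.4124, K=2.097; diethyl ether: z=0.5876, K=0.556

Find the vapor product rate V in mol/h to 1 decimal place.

Binary case is linear: z₁(K₁−1)(1+V/F(K₂−1)) + z₂(K₂−1)(1+V/F(K₁−1)) = 0
⇒ V/F = [z₁(K₁−1)+z₂(K₂−1)] / [−(K₁−1)(K₂−1)] = 0.19151/0.48707 = 0.3932
Then V = V/F·F = 0.3932·260 = 102.2 mol/h and L = F − V = 157.8 mol/h.

V = 102.2 mol/h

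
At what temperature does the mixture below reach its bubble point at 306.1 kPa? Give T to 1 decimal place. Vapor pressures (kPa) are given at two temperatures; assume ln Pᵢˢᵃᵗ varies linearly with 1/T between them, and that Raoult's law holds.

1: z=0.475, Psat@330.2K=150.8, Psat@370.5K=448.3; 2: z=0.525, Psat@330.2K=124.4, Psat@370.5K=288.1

Bubble-point temperature: ΣzᵢPᵢˢᵃᵗ(T) = P. Interpolate ln Pᵢˢᵃᵗ = aᵢ + bᵢ/T.
  T = 330.2 K: ΣzᵢPᵢˢᵃᵗ = 136.94 kPa
  T = 370.5 K: ΣzᵢPᵢˢᵃᵗ = 364.20 kPa
  T = 350.4 K: ΣzᵢPᵢˢᵃᵗ = 229.53 kPa
  T = 360.4 K: ΣzᵢPᵢˢᵃᵗ = 290.54 kPa
  T = 365.4 K: ΣzᵢPᵢˢᵃᵗ = 325.40 kPa
  T = 362.9 K: ΣzᵢPᵢˢᵃᵗ = 307.59 kPa
Interpolating between 360.4 K and 362.9 K gives T ≈ 362.7 K.

T = 362.7 K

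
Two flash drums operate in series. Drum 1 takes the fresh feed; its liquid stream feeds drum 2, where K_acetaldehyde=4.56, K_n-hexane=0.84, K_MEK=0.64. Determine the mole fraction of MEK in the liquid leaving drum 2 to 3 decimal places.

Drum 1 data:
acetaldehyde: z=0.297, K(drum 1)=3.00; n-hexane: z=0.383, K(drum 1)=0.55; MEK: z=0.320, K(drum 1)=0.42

x_MEK (drum 2) = 0.463

Drum 1:
Material balance + equilibrium reduce to Σ zᵢ(Kᵢ−1)/(1+ψ₁(Kᵢ−1)) = 0.
g(0) = ΣzᵢKᵢ − 1 = 0.236 and g(1) = 1 − Σzᵢ/Kᵢ = -0.557, so a root lies in (0, 1).
Newton–Raphson from ψ₁ = 0.5:
  ψ₁ = 0.500: g = -0.1868, g' = -0.640 → ψ₁ = 0.208
  ψ₁ = 0.208: g = 0.0183, g' = -0.826 → ψ₁ = 0.230
  ψ₁ = 0.230: g = 0.0003, g' = -0.797 → ψ₁ = 0.231
Converged at ψ₁ = 0.231.
Drum-1 compositions:
  acetaldehyde: x = 0.203, y = 0.610
  n-hexane: x = 0.427, y = 0.235
  MEK: x = 0.369, y = 0.155
Drum-2 feed = drum-1 liquid: z₂ = (0.2033, 0.4273, 0.3694).
Drum 2:
Material balance + equilibrium reduce to Σ zᵢ(Kᵢ−1)/(1+ψ₂(Kᵢ−1)) = 0.
Feasibility: ΣzᵢKᵢ = 1.522, Σzᵢ/Kᵢ = 1.130 — both > 1, two phases present.
Newton–Raphson from ψ₂ = 0.45:
  ψ₂ = 0.450: g = 0.0457, g' = -0.461 → ψ₂ = 0.549
  ψ₂ = 0.549: g = 0.0042, g' = -0.383 → ψ₂ = 0.560
Converged at ψ₂ = 0.560.
  acetaldehyde: x = 0.068, y = 0.310
  n-hexane: x = 0.469, y = 0.394
  MEK: x = 0.463, y = 0.296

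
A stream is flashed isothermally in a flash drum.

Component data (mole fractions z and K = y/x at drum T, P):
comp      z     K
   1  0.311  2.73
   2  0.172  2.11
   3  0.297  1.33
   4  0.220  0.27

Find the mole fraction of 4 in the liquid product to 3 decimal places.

Iterate (Newton) starting at β = 0.34:
  β = 0.340: g = 0.3519, g' = -0.714 → β = 0.833
  β = 0.833: g = -0.0129, g' = -0.996 → β = 0.820
  β = 0.820: g = -0.0002, g' = -0.964 → β = 0.819
Converged at β = 0.819.
Compositions from xᵢ = zᵢ/(1+β(Kᵢ−1)), yᵢ = Kᵢxᵢ:
  1: x = 0.129, y = 0.351
  2: x = 0.090, y = 0.190
  3: x = 0.234, y = 0.311
  4: x = 0.548, y = 0.148

x_4 = 0.548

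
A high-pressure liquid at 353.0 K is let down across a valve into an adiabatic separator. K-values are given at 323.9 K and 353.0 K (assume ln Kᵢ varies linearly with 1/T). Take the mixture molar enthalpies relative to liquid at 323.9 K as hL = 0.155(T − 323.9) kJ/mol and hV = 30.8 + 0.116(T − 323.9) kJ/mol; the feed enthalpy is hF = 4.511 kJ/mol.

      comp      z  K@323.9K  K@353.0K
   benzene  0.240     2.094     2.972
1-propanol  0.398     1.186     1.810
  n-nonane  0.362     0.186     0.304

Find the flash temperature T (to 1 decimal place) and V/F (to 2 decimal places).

Adiabatic flash: solve Rachford–Rice at each trial T, then check hF = ψ·hV(T) + (1−ψ)·hL(T).
  T = 323.9 K: K = (2.094, 1.186, 0.186), RR gives ψ = 0.078, H_out = 2.416 kJ/mol
  T = 353.0 K: K = (2.972, 1.810, 0.304), RR gives ψ = 0.601, H_out = 22.349 kJ/mol
  T = 338.4 K: K = (2.512, 1.477, 0.240), RR gives ψ = 0.386, H_out = 13.933 kJ/mol
  T = 331.1 K: K = (2.297, 1.326, 0.212), RR gives ψ = 0.249, H_out = 8.724 kJ/mol
  T = 327.5 K: K = (2.194, 1.255, 0.199), RR gives ψ = 0.169, H_out = 5.746 kJ/mol
  T = 325.7 K: K = (2.144, 1.220, 0.192), RR gives ψ = 0.125, H_out = 4.129 kJ/mol
Linear interpolation between T = 325.7 (H_out = 4.129) and T = 327.5 (H_out = 5.746) on hF = 4.511 gives T ≈ 326.1 K, at which ψ = 0.14.

T = 326.1 K, V/F = 0.14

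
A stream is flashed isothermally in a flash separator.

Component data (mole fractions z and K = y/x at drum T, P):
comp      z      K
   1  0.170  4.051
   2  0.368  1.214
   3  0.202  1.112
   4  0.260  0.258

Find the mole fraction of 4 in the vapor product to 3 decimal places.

Iterate (Newton) starting at β = 0.69:
  β = 0.690: g = -0.1387, g' = -0.780 → β = 0.512
  β = 0.512: g = -0.0165, g' = -0.629 → β = 0.486
Converged at β = 0.486.
Compositions from xᵢ = zᵢ/(1+β(Kᵢ−1)), yᵢ = Kᵢxᵢ:
  1: x = 0.068, y = 0.277
  2: x = 0.333, y = 0.405
  3: x = 0.192, y = 0.213
  4: x = 0.407, y = 0.105

y_4 = 0.105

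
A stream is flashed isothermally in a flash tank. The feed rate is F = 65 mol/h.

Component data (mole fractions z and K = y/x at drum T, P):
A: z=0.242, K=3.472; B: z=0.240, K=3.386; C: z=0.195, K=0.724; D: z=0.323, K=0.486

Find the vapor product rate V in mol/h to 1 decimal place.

V = 57.1 mol/h

Rachford–Rice: g(ψ) = Σ zᵢ(Kᵢ−1)/(1+ψ(Kᵢ−1)) = 0.
Feasibility: ΣzᵢKᵢ = 1.951, Σzᵢ/Kᵢ = 1.075 — both > 1, two phases present.
Newton–Raphson from ψ = 0.5:
  ψ = 0.500: g = 0.2428, g' = -0.754 → ψ = 0.822
  ψ = 0.822: g = 0.0337, g' = -0.597 → ψ = 0.878
Converged at ψ = 0.878.
Then V = ψ·F = 0.8782·65 = 57.1 mol/h and L = F − V = 7.9 mol/h.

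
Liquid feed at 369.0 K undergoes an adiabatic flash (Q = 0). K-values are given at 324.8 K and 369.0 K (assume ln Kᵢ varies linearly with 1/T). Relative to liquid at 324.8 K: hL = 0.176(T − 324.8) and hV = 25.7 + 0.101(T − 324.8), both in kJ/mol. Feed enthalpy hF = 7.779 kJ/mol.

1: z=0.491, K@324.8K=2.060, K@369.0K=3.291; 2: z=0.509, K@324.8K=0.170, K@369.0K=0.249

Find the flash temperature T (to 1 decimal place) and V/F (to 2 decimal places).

Adiabatic flash: solve Rachford–Rice at each trial T, then check hF = ψ·hV(T) + (1−ψ)·hL(T).
  T = 324.8 K: K = (2.060, 0.170), RR gives ψ = 0.111, H_out = 2.862 kJ/mol
  T = 369.0 K: K = (3.291, 0.249), RR gives ψ = 0.432, H_out = 17.441 kJ/mol
  T = 346.9 K: K = (2.643, 0.208), RR gives ψ = 0.310, H_out = 11.351 kJ/mol
  T = 335.9 K: K = (2.344, 0.189), RR gives ψ = 0.227, H_out = 7.590 kJ/mol
  T = 341.4 K: K = (2.491, 0.198), RR gives ψ = 0.271, H_out = 9.557 kJ/mol
  T = 338.6 K: K = (2.416, 0.194), RR gives ψ = 0.249, H_out = 8.580 kJ/mol
  T = 337.2 K: K = (2.379, 0.191), RR gives ψ = 0.238, H_out = 8.073 kJ/mol
Linear interpolation between T = 335.9 (H_out = 7.590) and T = 337.2 (H_out = 8.073) on hF = 7.779 gives T ≈ 336.4 K, at which ψ = 0.23.

T = 336.4 K, V/F = 0.23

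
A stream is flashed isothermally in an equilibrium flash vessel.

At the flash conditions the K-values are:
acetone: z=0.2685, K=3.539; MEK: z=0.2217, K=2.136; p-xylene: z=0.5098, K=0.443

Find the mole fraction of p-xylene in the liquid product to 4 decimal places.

Let ψ = V/F and solve Σ zᵢ(Kᵢ−1)/(1+ψ(Kᵢ−1)) = 0.
g(0) = ΣzᵢKᵢ − 1 = 0.6496 and g(1) = 1 − Σzᵢ/Kᵢ = -0.3305, so a root lies in (0, 1).
Newton iteration, ψ⁰ = 0.5:
  ψ = 0.5000: g = 0.06744, g' = -0.7563 → ψ = 0.5892
  ψ = 0.5892: g = 0.00134, g' = -0.7309 → ψ = 0.5910
Converged at ψ = 0.5910.
Compositions from xᵢ = zᵢ/(1+ψ(Kᵢ−1)), yᵢ = Kᵢxᵢ:
  acetone: x = 0.1074, y = 0.3800
  MEK: x = 0.1326, y = 0.2833
  p-xylene: x = 0.7600, y = 0.3367

x_p-xylene = 0.7600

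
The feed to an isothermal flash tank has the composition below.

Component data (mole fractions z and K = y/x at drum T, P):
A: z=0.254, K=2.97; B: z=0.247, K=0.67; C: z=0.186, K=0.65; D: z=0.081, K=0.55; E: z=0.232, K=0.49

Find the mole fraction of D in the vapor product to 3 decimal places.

y_D = 0.050

Iterate (Newton) starting at ψ = 0.5:
  ψ = 0.500: g = -0.1303, g' = -0.458 → ψ = 0.216
  ψ = 0.216: g = 0.0197, g' = -0.640 → ψ = 0.246
  ψ = 0.246: g = 0.0005, g' = -0.606 → ψ = 0.247
Converged at ψ = 0.247.
Compositions from xᵢ = zᵢ/(1+ψ(Kᵢ−1)), yᵢ = Kᵢxᵢ:
  A: x = 0.171, y = 0.507
  B: x = 0.269, y = 0.180
  C: x = 0.204, y = 0.132
  D: x = 0.091, y = 0.050
  E: x = 0.265, y = 0.130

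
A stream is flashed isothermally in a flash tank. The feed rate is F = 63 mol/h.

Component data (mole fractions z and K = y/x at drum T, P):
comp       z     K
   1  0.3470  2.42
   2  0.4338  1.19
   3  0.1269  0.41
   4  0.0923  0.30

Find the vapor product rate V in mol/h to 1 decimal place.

V = 51.9 mol/h

Rachford–Rice: g(V/F) = Σ zᵢ(Kᵢ−1)/(1+V/F(Kᵢ−1)) = 0.
Check two-phase: ΣzᵢKᵢ = 1.4357 > 1 and Σzᵢ/Kᵢ = 1.1251 > 1, so g(0) = 0.4357 > 0 and g(1) = -0.1251 < 0.
Newton iteration, V/F⁰ = 0.52:
  V/F = 0.5200: g = 0.14886, g' = -0.4482 → V/F = 0.8521
  V/F = 0.8521: g = -0.01678, g' = -0.6113 → V/F = 0.8246
  V/F = 0.8246: g = -0.00043, g' = -0.5808 → V/F = 0.8239
Converged at V/F = 0.8239.
Then V = V/F·F = 0.8239·63 = 51.9 mol/h and L = F − V = 11.1 mol/h.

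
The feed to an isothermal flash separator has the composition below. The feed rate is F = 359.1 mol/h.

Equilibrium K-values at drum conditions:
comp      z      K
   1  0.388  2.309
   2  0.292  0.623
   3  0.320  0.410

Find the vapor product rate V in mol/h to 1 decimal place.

V = 114.9 mol/h

Let ψ = V/F and solve Σ zᵢ(Kᵢ−1)/(1+ψ(Kᵢ−1)) = 0.
Check two-phase: ΣzᵢKᵢ = 1.209 > 1 and Σzᵢ/Kᵢ = 1.417 > 1, so g(0) = 0.209 > 0 and g(1) = -0.417 < 0.
Newton iteration, ψ⁰ = 0.5:
  ψ = 0.500: g = -0.0965, g' = -0.530 → ψ = 0.318
  ψ = 0.318: g = 0.0012, g' = -0.554 → ψ = 0.320
Converged at ψ = 0.320.
Then V = ψ·F = 0.3200·359.1 = 114.9 mol/h and L = F − V = 244.2 mol/h.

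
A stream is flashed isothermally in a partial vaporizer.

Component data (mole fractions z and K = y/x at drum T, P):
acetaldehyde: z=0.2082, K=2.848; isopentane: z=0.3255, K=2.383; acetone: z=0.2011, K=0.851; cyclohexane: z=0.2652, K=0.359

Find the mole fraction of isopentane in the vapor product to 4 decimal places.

Rachford–Rice: g(ψ) = Σ zᵢ(Kᵢ−1)/(1+ψ(Kᵢ−1)) = 0.
Check two-phase: ΣzᵢKᵢ = 1.6350 > 1 and Σzᵢ/Kᵢ = 1.1847 > 1, so g(0) = 0.6350 > 0 and g(1) = -0.1847 < 0.
Newton iteration, ψ⁰ = 0.6:
  ψ = 0.6000: g = 0.11933, g' = -0.6389 → ψ = 0.7868
  ψ = 0.7868: g = -0.00451, g' = -0.7101 → ψ = 0.7804
Converged at ψ = 0.7804.
Compositions from xᵢ = zᵢ/(1+ψ(Kᵢ−1)), yᵢ = Kᵢxᵢ:
  acetaldehyde: x = 0.0853, y = 0.2428
  isopentane: x = 0.1565, y = 0.3730
  acetone: x = 0.2276, y = 0.1937
  cyclohexane: x = 0.5306, y = 0.1905

y_isopentane = 0.3730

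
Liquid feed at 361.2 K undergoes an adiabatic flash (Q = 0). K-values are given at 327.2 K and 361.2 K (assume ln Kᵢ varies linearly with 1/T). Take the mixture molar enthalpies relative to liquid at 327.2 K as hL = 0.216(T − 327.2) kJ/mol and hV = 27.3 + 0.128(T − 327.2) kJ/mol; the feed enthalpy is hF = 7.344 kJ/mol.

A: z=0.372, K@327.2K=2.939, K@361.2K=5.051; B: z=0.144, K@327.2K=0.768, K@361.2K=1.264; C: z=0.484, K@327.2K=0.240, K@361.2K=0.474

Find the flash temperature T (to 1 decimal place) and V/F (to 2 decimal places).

T = 328.3 K, V/F = 0.26

Adiabatic flash: solve Rachford–Rice at each trial T, then check hF = ψ·hV(T) + (1−ψ)·hL(T).
  T = 327.2 K: K = (2.939, 0.768, 0.240), RR gives ψ = 0.246, H_out = 6.729 kJ/mol
  T = 361.2 K: K = (5.051, 1.264, 0.474), RR gives ψ = 0.729, H_out = 25.070 kJ/mol
  T = 344.2 K: K = (3.905, 0.997, 0.343), RR gives ψ = 0.466, H_out = 15.708 kJ/mol
  T = 335.7 K: K = (3.400, 0.878, 0.288), RR gives ψ = 0.358, H_out = 11.330 kJ/mol
  T = 331.4 K: K = (3.161, 0.821, 0.263), RR gives ψ = 0.302, H_out = 9.052 kJ/mol
  T = 329.3 K: K = (3.049, 0.794, 0.251), RR gives ψ = 0.275, H_out = 7.905 kJ/mol
Linear interpolation between T = 327.2 (H_out = 6.729) and T = 329.3 (H_out = 7.905) on hF = 7.344 gives T ≈ 328.3 K, at which ψ = 0.26.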